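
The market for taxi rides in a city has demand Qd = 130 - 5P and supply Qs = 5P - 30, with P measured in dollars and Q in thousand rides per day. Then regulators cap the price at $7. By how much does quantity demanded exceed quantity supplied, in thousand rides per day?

90

Equilibrium: 130 - 5P = 5P - 30, so 160 = 10P and P* = 16, Q* = 50.
Because the ceiling (7) lies below the market-clearing price, it is binding.
At P = 7: Qd = 130 - 5·7 = 95 and Qs = 5·7 - 30 = 5.
Shortage = Qd - Qs = 95 - 5 = 90.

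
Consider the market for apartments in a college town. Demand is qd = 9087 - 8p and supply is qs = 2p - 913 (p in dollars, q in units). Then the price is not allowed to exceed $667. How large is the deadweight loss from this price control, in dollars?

138611.25

Equilibrium: 9087 - 8p = 2p - 913, so 10000 = 10p and p* = 1000, q* = 1087.
Because the ceiling (667) lies below the market-clearing price, it is binding.
At p = 667: qd = 9087 - 8·667 = 3751 and qs = 2·667 - 913 = 421.
Quantity traded falls to 421. At q = 421 the demand price is (9087 - 421)/8 = 1083.25 and the supply price is (913 + 421)/2 = 667.
Deadweight loss = ½ · (1083.25 - 667) · (1087 - 421) = ½ · 416.25 · 666 = 138611.25.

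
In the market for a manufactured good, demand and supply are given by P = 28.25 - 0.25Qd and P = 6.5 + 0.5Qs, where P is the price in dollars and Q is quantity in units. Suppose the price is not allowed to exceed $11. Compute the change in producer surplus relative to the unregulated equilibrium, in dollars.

-190

Rearranging demand gives Qd = 113 - 4P; rearranging supply gives Qs = 2P - 13. In a free market, 113 - 4P = 2P - 13 gives the equilibrium P* = 21, Q* = 29.
The ceiling of 11 is below the equilibrium price 21, so it binds.
At P = 11: Qd = 113 - 4·11 = 69 and Qs = 2·11 - 13 = 9.
Producer surplus without the control is ½ · (21 - 6.5) · 29 = 210.25.
With the ceiling, producers sell 9 units at 11, so PS = ½ · (11 - 6.5) · 9 = 20.25.
Change in producer surplus = 20.25 - 210.25 = -190.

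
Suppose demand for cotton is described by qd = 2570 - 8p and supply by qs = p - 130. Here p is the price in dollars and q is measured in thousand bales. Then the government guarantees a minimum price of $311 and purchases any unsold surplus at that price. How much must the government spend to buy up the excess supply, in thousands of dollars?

In a free market, 2570 - 8p = p - 130 gives the equilibrium p* = 300, q* = 170.
Because the floor (311) lies above the market-clearing price, it is binding.
At p = 311: qd = 2570 - 8·311 = 82 and qs = 311 - 130 = 181.
Surplus = qs - qd = 99.
Government expenditure = surplus × support price = 99 × 311 = 30789.

30789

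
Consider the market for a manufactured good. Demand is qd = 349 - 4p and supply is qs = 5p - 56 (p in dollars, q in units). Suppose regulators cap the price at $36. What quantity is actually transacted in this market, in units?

124

Equilibrium: 349 - 4p = 5p - 56, so 405 = 9p and p* = 45, q* = 169.
The ceiling of 36 is below the equilibrium price 45, so it binds.
At p = 36: qd = 349 - 4·36 = 205 and qs = 5·36 - 56 = 124.
The quantity actually transacted is the short side, supply: 124.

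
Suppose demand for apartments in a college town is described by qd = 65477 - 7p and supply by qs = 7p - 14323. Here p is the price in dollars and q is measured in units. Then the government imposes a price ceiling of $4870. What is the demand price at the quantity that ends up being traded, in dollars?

6530

Equilibrium: 65477 - 7p = 7p - 14323, so 79800 = 14p and p* = 5700, q* = 25577.
The ceiling of 4870 is below the equilibrium price 5700, so it binds.
At p = 4870: qd = 65477 - 7·4870 = 31387 and qs = 7·4870 - 14323 = 19767.
Only 19767 units reach the market. On the demand curve, the marginal buyer's willingness to pay at q = 19767 is (65477 - 19767)/7 = 6530.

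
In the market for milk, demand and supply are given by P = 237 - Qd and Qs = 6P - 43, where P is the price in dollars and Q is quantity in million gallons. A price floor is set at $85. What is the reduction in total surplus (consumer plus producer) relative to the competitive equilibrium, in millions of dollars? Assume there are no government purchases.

1181.25

Rearranging demand gives Qd = 237 - P. Setting quantity demanded equal to quantity supplied, 237 - P = 6P - 43, gives P* = 40 and Q* = 197.
The floor of 85 is above the equilibrium price 40, so it binds.
At P = 85: Qd = 237 - 85 = 152 and Qs = 6·85 - 43 = 467.
Quantity traded falls to 152. At Q = 152 the demand price is 237 - 152 = 85 and the supply price is (43 + 152)/6 = 32.5.
Deadweight loss = ½ · (85 - 32.5) · (197 - 152) = ½ · 52.5 · 45 = 1181.25.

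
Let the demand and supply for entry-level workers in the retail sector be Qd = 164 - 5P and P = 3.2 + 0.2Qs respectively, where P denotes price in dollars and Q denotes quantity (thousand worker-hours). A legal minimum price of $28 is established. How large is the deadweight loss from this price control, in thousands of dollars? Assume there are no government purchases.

Rearranging supply gives Qs = 5P - 16. Without the control the market clears where 164 - 5P = 5P - 16, i.e. P* = 18 and Q* = 74.
The floor of 28 is above the equilibrium price 18, so it binds.
At P = 28: Qd = 164 - 5·28 = 24 and Qs = 5·28 - 16 = 124.
Quantity traded falls to 24. At Q = 24 the demand price is (164 - 24)/5 = 28 and the supply price is (16 + 24)/5 = 8.
Deadweight loss = ½ · (28 - 8) · (74 - 24) = ½ · 20 · 50 = 500.

500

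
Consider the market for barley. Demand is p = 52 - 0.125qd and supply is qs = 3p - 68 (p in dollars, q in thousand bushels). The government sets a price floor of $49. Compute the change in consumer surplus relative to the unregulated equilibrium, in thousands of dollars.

Rearranging demand gives qd = 416 - 8p. Equilibrium: 416 - 8p = 3p - 68, so 484 = 11p and p* = 44, q* = 64.
Since 49 > 44, the floor is binding.
At p = 49: qd = 416 - 8·49 = 24 and qs = 3·49 - 68 = 79.
Consumer surplus without the control is ½ · (52 - 44) · 64 = 256.
With the floor, consumers buy 24 units at 49, so CS = ½ · (52 - 49) · 24 = 36.
Change in consumer surplus = 36 - 256 = -220.

-220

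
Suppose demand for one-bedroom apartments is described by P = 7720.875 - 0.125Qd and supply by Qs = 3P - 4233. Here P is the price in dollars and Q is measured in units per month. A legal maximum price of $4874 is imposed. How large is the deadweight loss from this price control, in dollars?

2614994.25

Rearranging demand gives Qd = 61767 - 8P. Setting quantity demanded equal to quantity supplied, 61767 - 8P = 3P - 4233, gives P* = 6000 and Q* = 13767.
The ceiling of 4874 is below the equilibrium price 6000, so it binds.
At P = 4874: Qd = 61767 - 8·4874 = 22775 and Qs = 3·4874 - 4233 = 10389.
Quantity traded falls to 10389. At Q = 10389 the demand price is (61767 - 10389)/8 = 6422.25 and the supply price is (4233 + 10389)/3 = 4874.
Deadweight loss = ½ · (6422.25 - 4874) · (13767 - 10389) = ½ · 1548.25 · 3378 = 2614994.25.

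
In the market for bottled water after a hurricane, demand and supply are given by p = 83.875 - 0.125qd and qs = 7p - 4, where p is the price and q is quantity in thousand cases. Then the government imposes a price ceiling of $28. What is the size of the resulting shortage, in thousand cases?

255

Rearranging demand gives qd = 671 - 8p. Setting quantity demanded equal to quantity supplied, 671 - 8p = 7p - 4, gives p* = 45 and q* = 311.
Since 28 < 45, the ceiling is binding.
At p = 28: qd = 671 - 8·28 = 447 and qs = 7·28 - 4 = 192.
Shortage = qd - qs = 447 - 192 = 255.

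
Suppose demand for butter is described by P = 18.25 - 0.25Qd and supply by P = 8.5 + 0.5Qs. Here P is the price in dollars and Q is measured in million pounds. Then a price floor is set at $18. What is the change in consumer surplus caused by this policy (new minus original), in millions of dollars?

-21

Rearranging demand gives Qd = 73 - 4P; rearranging supply gives Qs = 2P - 17. In a free market, 73 - 4P = 2P - 17 gives the equilibrium P* = 15, Q* = 13.
Because the floor (18) lies above the market-clearing price, it is binding.
At P = 18: Qd = 73 - 4·18 = 1 and Qs = 2·18 - 17 = 19.
Consumer surplus without the control is ½ · (18.25 - 15) · 13 = 21.125.
With the floor, consumers buy 1 units at 18, so CS = ½ · (18.25 - 18) · 1 = 0.125.
Change in consumer surplus = 0.125 - 21.125 = -21.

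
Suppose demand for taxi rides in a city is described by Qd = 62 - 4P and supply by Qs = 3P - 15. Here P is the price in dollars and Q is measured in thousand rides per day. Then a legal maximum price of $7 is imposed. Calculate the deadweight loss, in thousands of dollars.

42

Setting quantity demanded equal to quantity supplied, 62 - 4P = 3P - 15, gives P* = 11 and Q* = 18.
Since 7 < 11, the ceiling is binding.
At P = 7: Qd = 62 - 4·7 = 34 and Qs = 3·7 - 15 = 6.
Quantity traded falls to 6. At Q = 6 the demand price is (62 - 6)/4 = 14 and the supply price is (15 + 6)/3 = 7.
Deadweight loss = ½ · (14 - 7) · (18 - 6) = ½ · 7 · 12 = 42.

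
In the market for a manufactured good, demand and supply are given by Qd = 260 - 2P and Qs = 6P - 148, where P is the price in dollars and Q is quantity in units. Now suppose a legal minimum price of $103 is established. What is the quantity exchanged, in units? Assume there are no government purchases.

54

Equilibrium: 260 - 2P = 6P - 148, so 408 = 8P and P* = 51, Q* = 158.
The floor of 103 is above the equilibrium price 51, so it binds.
At P = 103: Qd = 260 - 2·103 = 54 and Qs = 6·103 - 148 = 470.
The quantity actually transacted is the short side, demand: 54.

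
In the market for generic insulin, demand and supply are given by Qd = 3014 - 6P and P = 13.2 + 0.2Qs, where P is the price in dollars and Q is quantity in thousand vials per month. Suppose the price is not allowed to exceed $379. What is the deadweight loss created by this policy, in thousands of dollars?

Rearranging supply gives Qs = 5P - 66. In a free market, 3014 - 6P = 5P - 66 gives the equilibrium P* = 280, Q* = 1334.
Since 379 is above P* = 280, the ceiling does not bind and the free-market outcome prevails.
Since the control does not bind, no trades are prevented and deadweight loss is zero.

0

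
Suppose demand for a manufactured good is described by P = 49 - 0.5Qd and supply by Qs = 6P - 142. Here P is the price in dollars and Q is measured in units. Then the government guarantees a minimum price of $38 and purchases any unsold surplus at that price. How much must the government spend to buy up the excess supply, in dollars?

Rearranging demand gives Qd = 98 - 2P. In a free market, 98 - 2P = 6P - 142 gives the equilibrium P* = 30, Q* = 38.
Since 38 > 30, the floor is binding.
At P = 38: Qd = 98 - 2·38 = 22 and Qs = 6·38 - 142 = 86.
Surplus = Qs - Qd = 64.
Government expenditure = surplus × support price = 64 × 38 = 2432.

2432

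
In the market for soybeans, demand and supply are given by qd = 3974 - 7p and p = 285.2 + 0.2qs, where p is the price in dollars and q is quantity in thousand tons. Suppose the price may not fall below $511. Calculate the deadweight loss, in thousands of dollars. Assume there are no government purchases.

31256.4

Rearranging supply gives qs = 5p - 1426. In a free market, 3974 - 7p = 5p - 1426 gives the equilibrium p* = 450, q* = 824.
Since 511 > 450, the floor is binding.
At p = 511: qd = 3974 - 7·511 = 397 and qs = 5·511 - 1426 = 1129.
Quantity traded falls to 397. At q = 397 the demand price is (3974 - 397)/7 = 511 and the supply price is (1426 + 397)/5 = 364.6.
Deadweight loss = ½ · (511 - 364.6) · (824 - 397) = ½ · 146.4 · 427 = 31256.4.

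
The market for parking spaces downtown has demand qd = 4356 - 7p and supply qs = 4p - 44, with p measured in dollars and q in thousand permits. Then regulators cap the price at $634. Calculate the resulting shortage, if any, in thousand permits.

0

In a free market, 4356 - 7p = 4p - 44 gives the equilibrium p* = 400, q* = 1556.
Since 634 is above p* = 400, the ceiling does not bind and the free-market outcome prevails.
Since the control does not bind, there is no shortage.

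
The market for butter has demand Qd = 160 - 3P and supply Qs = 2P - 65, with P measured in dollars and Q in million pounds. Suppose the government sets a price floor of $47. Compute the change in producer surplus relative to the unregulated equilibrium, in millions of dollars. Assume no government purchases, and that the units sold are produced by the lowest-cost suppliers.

Setting quantity demanded equal to quantity supplied, 160 - 3P = 2P - 65, gives P* = 45 and Q* = 25.
Because the floor (47) lies above the market-clearing price, it is binding.
At P = 47: Qd = 160 - 3·47 = 19 and Qs = 2·47 - 65 = 29.
Producer surplus without the control is ½ · (45 - 32.5) · 25 = 156.25.
With the floor, 19 units are sold at 47. The supply price at Q = 19 is 42, so PS = ½ · [(47 - 32.5) + (47 - 42)] · 19 = 185.25.
Change in producer surplus = 185.25 - 156.25 = 29.

29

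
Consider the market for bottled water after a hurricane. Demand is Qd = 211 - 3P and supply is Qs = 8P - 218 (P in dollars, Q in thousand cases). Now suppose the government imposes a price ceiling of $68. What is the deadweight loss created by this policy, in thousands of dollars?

Without the control the market clears where 211 - 3P = 8P - 218, i.e. P* = 39 and Q* = 94.
Since 68 is above P* = 39, the ceiling does not bind and the free-market outcome prevails.
Since the control does not bind, no trades are prevented and deadweight loss is zero.

0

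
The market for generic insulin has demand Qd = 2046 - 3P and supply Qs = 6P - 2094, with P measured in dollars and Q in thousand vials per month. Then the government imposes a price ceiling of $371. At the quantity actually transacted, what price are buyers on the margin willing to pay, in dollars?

638

Without the control the market clears where 2046 - 3P = 6P - 2094, i.e. P* = 460 and Q* = 666.
Because the ceiling (371) lies below the market-clearing price, it is binding.
At P = 371: Qd = 2046 - 3·371 = 933 and Qs = 6·371 - 2094 = 132.
Only 132 units reach the market. On the demand curve, the marginal buyer's willingness to pay at Q = 132 is (2046 - 132)/3 = 638.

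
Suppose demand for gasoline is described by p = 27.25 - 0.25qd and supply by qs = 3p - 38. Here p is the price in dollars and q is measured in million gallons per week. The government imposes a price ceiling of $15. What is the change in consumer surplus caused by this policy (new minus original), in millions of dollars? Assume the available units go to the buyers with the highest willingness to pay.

Rearranging demand gives qd = 109 - 4p. In a free market, 109 - 4p = 3p - 38 gives the equilibrium p* = 21, q* = 25.
Because the ceiling (15) lies below the market-clearing price, it is binding.
At p = 15: qd = 109 - 4·15 = 49 and qs = 3·15 - 38 = 7.
Consumer surplus without the control is ½ · (27.25 - 21) · 25 = 78.125.
With the ceiling, 7 units are sold at 15 (assume they go to the highest-value buyers). The demand price at q = 7 is 25.5, so CS = ½ · [(27.25 - 15) + (25.5 - 15)] · 7 = 79.625.
Change in consumer surplus = 79.625 - 78.125 = 1.5.

1.5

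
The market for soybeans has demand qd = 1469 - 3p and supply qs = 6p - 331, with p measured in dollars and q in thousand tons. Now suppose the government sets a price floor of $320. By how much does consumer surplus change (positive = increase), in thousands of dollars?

Setting quantity demanded equal to quantity supplied, 1469 - 3p = 6p - 331, gives p* = 200 and q* = 869.
Because the floor (320) lies above the market-clearing price, it is binding.
At p = 320: qd = 1469 - 3·320 = 509 and qs = 6·320 - 331 = 1589.
Consumer surplus without the control is ½ · (1469/3 - 200) · 869 = 755161/6.
With the floor, consumers buy 509 units at 320, so CS = ½ · (1469/3 - 320) · 509 = 259081/6.
Change in consumer surplus = 259081/6 - 755161/6 = -82680.

-82680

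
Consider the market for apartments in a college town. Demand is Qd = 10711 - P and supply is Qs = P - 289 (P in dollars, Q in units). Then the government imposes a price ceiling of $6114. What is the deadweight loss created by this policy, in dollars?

Without the control the market clears where 10711 - P = P - 289, i.e. P* = 5500 and Q* = 5211.
The ceiling of 6114 is above the equilibrium price 5500, so it is not binding; the market clears at P* = 5500, Q* = 5211.
Since the control does not bind, no trades are prevented and deadweight loss is zero.

0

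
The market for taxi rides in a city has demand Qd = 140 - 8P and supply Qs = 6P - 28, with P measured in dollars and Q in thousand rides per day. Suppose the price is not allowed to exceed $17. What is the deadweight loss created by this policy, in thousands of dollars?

0

Without the control the market clears where 140 - 8P = 6P - 28, i.e. P* = 12 and Q* = 44.
The ceiling of 17 is above the equilibrium price 12, so it is not binding; the market clears at P* = 12, Q* = 44.
Since the control does not bind, no trades are prevented and deadweight loss is zero.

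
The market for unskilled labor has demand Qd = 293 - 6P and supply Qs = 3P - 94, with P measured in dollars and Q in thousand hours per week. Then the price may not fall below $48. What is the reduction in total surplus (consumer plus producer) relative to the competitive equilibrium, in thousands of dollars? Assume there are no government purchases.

225

Without the control the market clears where 293 - 6P = 3P - 94, i.e. P* = 43 and Q* = 35.
Because the floor (48) lies above the market-clearing price, it is binding.
At P = 48: Qd = 293 - 6·48 = 5 and Qs = 3·48 - 94 = 50.
Quantity traded falls to 5. At Q = 5 the demand price is (293 - 5)/6 = 48 and the supply price is (94 + 5)/3 = 33.
Deadweight loss = ½ · (48 - 33) · (35 - 5) = ½ · 15 · 30 = 225.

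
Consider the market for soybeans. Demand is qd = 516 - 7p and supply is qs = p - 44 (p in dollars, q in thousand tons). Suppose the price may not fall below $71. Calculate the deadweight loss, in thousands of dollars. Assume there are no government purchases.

28

Equilibrium: 516 - 7p = p - 44, so 560 = 8p and p* = 70, q* = 26.
Since 71 > 70, the floor is binding.
At p = 71: qd = 516 - 7·71 = 19 and qs = 71 - 44 = 27.
Quantity traded falls to 19. At q = 19 the demand price is (516 - 19)/7 = 71 and the supply price is 44 + 19 = 63.
Deadweight loss = ½ · (71 - 63) · (26 - 19) = ½ · 8 · 7 = 28.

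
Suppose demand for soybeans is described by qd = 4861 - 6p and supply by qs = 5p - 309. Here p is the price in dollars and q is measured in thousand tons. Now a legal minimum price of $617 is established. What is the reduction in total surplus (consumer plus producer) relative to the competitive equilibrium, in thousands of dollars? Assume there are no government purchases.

In a free market, 4861 - 6p = 5p - 309 gives the equilibrium p* = 470, q* = 2041.
The floor of 617 is above the equilibrium price 470, so it binds.
At p = 617: qd = 4861 - 6·617 = 1159 and qs = 5·617 - 309 = 2776.
Quantity traded falls to 1159. At q = 1159 the demand price is (4861 - 1159)/6 = 617 and the supply price is (309 + 1159)/5 = 293.6.
Deadweight loss = ½ · (617 - 293.6) · (2041 - 1159) = ½ · 323.4 · 882 = 142619.4.

142619.4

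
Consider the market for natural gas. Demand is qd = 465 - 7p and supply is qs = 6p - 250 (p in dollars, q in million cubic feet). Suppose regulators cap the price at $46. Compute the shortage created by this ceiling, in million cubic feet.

117

Equilibrium: 465 - 7p = 6p - 250, so 715 = 13p and p* = 55, q* = 80.
Since 46 < 55, the ceiling is binding.
At p = 46: qd = 465 - 7·46 = 143 and qs = 6·46 - 250 = 26.
Shortage = qd - qs = 143 - 26 = 117.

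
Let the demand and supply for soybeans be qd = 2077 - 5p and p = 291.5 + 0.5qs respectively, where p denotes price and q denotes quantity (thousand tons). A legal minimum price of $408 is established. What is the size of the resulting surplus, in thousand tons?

Rearranging supply gives qs = 2p - 583. Without the control the market clears where 2077 - 5p = 2p - 583, i.e. p* = 380 and q* = 177.
Because the floor (408) lies above the market-clearing price, it is binding.
At p = 408: qd = 2077 - 5·408 = 37 and qs = 2·408 - 583 = 233.
Surplus = qs - qd = 233 - 37 = 196.

196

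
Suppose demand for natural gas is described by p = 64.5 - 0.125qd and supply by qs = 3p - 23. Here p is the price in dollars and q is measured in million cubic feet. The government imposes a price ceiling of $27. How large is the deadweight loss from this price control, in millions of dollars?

Rearranging demand gives qd = 516 - 8p. Without the control the market clears where 516 - 8p = 3p - 23, i.e. p* = 49 and q* = 124.
Since 27 < 49, the ceiling is binding.
At p = 27: qd = 516 - 8·27 = 300 and qs = 3·27 - 23 = 58.
Quantity traded falls to 58. At q = 58 the demand price is (516 - 58)/8 = 57.25 and the supply price is (23 + 58)/3 = 27.
Deadweight loss = ½ · (57.25 - 27) · (124 - 58) = ½ · 30.25 · 66 = 998.25.

998.25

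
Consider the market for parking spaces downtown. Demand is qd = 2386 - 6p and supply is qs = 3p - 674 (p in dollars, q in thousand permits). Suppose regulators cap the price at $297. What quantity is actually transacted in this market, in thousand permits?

217

Without the control the market clears where 2386 - 6p = 3p - 674, i.e. p* = 340 and q* = 346.
Since 297 < 340, the ceiling is binding.
At p = 297: qd = 2386 - 6·297 = 604 and qs = 3·297 - 674 = 217.
The quantity actually transacted is the short side, supply: 217.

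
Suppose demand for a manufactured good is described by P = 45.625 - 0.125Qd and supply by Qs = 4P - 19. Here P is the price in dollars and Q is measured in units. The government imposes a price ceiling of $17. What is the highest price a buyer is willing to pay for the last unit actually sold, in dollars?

39.5

Rearranging demand gives Qd = 365 - 8P. In a free market, 365 - 8P = 4P - 19 gives the equilibrium P* = 32, Q* = 109.
The ceiling of 17 is below the equilibrium price 32, so it binds.
At P = 17: Qd = 365 - 8·17 = 229 and Qs = 4·17 - 19 = 49.
Only 49 units reach the market. On the demand curve, the marginal buyer's willingness to pay at Q = 49 is (365 - 49)/8 = 39.5.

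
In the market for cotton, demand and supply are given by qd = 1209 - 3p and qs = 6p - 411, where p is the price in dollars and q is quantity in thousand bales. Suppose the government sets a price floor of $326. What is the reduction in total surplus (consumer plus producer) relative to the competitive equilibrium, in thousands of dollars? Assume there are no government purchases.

47961

Setting quantity demanded equal to quantity supplied, 1209 - 3p = 6p - 411, gives p* = 180 and q* = 669.
Since 326 > 180, the floor is binding.
At p = 326: qd = 1209 - 3·326 = 231 and qs = 6·326 - 411 = 1545.
Quantity traded falls to 231. At q = 231 the demand price is (1209 - 231)/3 = 326 and the supply price is (411 + 231)/6 = 107.
Deadweight loss = ½ · (326 - 107) · (669 - 231) = ½ · 219 · 438 = 47961.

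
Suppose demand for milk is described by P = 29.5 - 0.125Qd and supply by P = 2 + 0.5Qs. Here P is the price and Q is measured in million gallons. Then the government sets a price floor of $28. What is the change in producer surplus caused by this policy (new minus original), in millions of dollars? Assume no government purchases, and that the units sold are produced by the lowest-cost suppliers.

-208

Rearranging demand gives Qd = 236 - 8P; rearranging supply gives Qs = 2P - 4. In a free market, 236 - 8P = 2P - 4 gives the equilibrium P* = 24, Q* = 44.
Because the floor (28) lies above the market-clearing price, it is binding.
At P = 28: Qd = 236 - 8·28 = 12 and Qs = 2·28 - 4 = 52.
Producer surplus without the control is ½ · (24 - 2) · 44 = 484.
With the floor, 12 units are sold at 28. The supply price at Q = 12 is 8, so PS = ½ · [(28 - 2) + (28 - 8)] · 12 = 276.
Change in producer surplus = 276 - 484 = -208.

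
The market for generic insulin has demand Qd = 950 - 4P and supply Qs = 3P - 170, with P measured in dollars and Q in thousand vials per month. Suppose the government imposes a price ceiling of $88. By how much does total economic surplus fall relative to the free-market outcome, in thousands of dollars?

13608

Equilibrium: 950 - 4P = 3P - 170, so 1120 = 7P and P* = 160, Q* = 310.
The ceiling of 88 is below the equilibrium price 160, so it binds.
At P = 88: Qd = 950 - 4·88 = 598 and Qs = 3·88 - 170 = 94.
Quantity traded falls to 94. At Q = 94 the demand price is (950 - 94)/4 = 214 and the supply price is (170 + 94)/3 = 88.
Deadweight loss = ½ · (214 - 88) · (310 - 94) = ½ · 126 · 216 = 13608.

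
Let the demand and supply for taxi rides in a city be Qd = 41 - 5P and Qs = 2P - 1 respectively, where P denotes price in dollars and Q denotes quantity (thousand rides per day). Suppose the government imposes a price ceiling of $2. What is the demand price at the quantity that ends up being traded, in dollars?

7.6

Equilibrium: 41 - 5P = 2P - 1, so 42 = 7P and P* = 6, Q* = 11.
The ceiling of 2 is below the equilibrium price 6, so it binds.
At P = 2: Qd = 41 - 5·2 = 31 and Qs = 2·2 - 1 = 3.
Only 3 units reach the market. On the demand curve, the marginal buyer's willingness to pay at Q = 3 is (41 - 3)/5 = 7.6.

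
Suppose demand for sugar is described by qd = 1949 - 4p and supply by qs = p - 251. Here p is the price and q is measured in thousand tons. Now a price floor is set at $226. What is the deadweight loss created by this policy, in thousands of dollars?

0

Equilibrium: 1949 - 4p = p - 251, so 2200 = 5p and p* = 440, q* = 189.
Since 226 is below p* = 440, the floor does not bind and the free-market outcome prevails.
Since the control does not bind, no trades are prevented and deadweight loss is zero.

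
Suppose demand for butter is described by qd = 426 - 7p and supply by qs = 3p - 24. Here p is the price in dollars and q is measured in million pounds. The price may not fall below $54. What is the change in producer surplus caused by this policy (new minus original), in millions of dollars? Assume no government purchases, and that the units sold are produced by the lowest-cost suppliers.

-229.5

Setting quantity demanded equal to quantity supplied, 426 - 7p = 3p - 24, gives p* = 45 and q* = 111.
Since 54 > 45, the floor is binding.
At p = 54: qd = 426 - 7·54 = 48 and qs = 3·54 - 24 = 138.
Producer surplus without the control is ½ · (45 - 8) · 111 = 2053.5.
With the floor, 48 units are sold at 54. The supply price at q = 48 is 24, so PS = ½ · [(54 - 8) + (54 - 24)] · 48 = 1824.
Change in producer surplus = 1824 - 2053.5 = -229.5.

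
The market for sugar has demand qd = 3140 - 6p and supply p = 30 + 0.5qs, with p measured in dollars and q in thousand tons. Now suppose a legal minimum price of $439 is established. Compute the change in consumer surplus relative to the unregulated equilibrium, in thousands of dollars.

Rearranging supply gives qs = 2p - 60. Setting quantity demanded equal to quantity supplied, 3140 - 6p = 2p - 60, gives p* = 400 and q* = 740.
Because the floor (439) lies above the market-clearing price, it is binding.
At p = 439: qd = 3140 - 6·439 = 506 and qs = 2·439 - 60 = 818.
Consumer surplus without the control is ½ · (1570/3 - 400) · 740 = 136900/3.
With the floor, consumers buy 506 units at 439, so CS = ½ · (1570/3 - 439) · 506 = 64009/3.
Change in consumer surplus = 64009/3 - 136900/3 = -24297.

-24297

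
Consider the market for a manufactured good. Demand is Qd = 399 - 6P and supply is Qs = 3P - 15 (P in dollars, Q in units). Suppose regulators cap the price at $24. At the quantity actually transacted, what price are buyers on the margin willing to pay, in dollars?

57

In a free market, 399 - 6P = 3P - 15 gives the equilibrium P* = 46, Q* = 123.
The ceiling of 24 is below the equilibrium price 46, so it binds.
At P = 24: Qd = 399 - 6·24 = 255 and Qs = 3·24 - 15 = 57.
Only 57 units reach the market. On the demand curve, the marginal buyer's willingness to pay at Q = 57 is (399 - 57)/6 = 57.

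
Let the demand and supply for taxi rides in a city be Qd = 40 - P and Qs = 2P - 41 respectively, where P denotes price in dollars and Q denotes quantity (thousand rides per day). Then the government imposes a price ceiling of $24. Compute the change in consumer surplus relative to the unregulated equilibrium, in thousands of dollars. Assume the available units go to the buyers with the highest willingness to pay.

In a free market, 40 - P = 2P - 41 gives the equilibrium P* = 27, Q* = 13.
Since 24 < 27, the ceiling is binding.
At P = 24: Qd = 40 - 24 = 16 and Qs = 2·24 - 41 = 7.
Consumer surplus without the control is ½ · (40 - 27) · 13 = 84.5.
With the ceiling, 7 units are sold at 24 (assume they go to the highest-value buyers). The demand price at Q = 7 is 33, so CS = ½ · [(40 - 24) + (33 - 24)] · 7 = 87.5.
Change in consumer surplus = 87.5 - 84.5 = 3.

3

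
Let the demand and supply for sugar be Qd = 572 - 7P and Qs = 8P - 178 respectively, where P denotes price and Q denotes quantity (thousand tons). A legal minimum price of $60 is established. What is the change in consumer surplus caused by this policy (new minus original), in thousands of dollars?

Setting quantity demanded equal to quantity supplied, 572 - 7P = 8P - 178, gives P* = 50 and Q* = 222.
Because the floor (60) lies above the market-clearing price, it is binding.
At P = 60: Qd = 572 - 7·60 = 152 and Qs = 8·60 - 178 = 302.
Consumer surplus without the control is ½ · (572/7 - 50) · 222 = 24642/7.
With the floor, consumers buy 152 units at 60, so CS = ½ · (572/7 - 60) · 152 = 11552/7.
Change in consumer surplus = 11552/7 - 24642/7 = -1870.

-1870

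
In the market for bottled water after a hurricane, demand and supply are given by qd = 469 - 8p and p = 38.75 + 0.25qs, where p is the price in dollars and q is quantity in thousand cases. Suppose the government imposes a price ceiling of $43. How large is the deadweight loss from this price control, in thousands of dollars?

243

Rearranging supply gives qs = 4p - 155. Without the control the market clears where 469 - 8p = 4p - 155, i.e. p* = 52 and q* = 53.
Because the ceiling (43) lies below the market-clearing price, it is binding.
At p = 43: qd = 469 - 8·43 = 125 and qs = 4·43 - 155 = 17.
Quantity traded falls to 17. At q = 17 the demand price is (469 - 17)/8 = 56.5 and the supply price is (155 + 17)/4 = 43.
Deadweight loss = ½ · (56.5 - 43) · (53 - 17) = ½ · 13.5 · 36 = 243.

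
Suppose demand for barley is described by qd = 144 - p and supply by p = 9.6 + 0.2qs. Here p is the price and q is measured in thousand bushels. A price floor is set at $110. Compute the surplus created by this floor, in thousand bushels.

Rearranging supply gives qs = 5p - 48. Setting quantity demanded equal to quantity supplied, 144 - p = 5p - 48, gives p* = 32 and q* = 112.
The floor of 110 is above the equilibrium price 32, so it binds.
At p = 110: qd = 144 - 110 = 34 and qs = 5·110 - 48 = 502.
Surplus = qs - qd = 502 - 34 = 468.

468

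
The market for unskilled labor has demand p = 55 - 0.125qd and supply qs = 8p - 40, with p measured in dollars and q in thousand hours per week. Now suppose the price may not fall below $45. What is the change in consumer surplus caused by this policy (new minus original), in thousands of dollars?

-2100

Rearranging demand gives qd = 440 - 8p. Without the control the market clears where 440 - 8p = 8p - 40, i.e. p* = 30 and q* = 200.
Because the floor (45) lies above the market-clearing price, it is binding.
At p = 45: qd = 440 - 8·45 = 80 and qs = 8·45 - 40 = 320.
Consumer surplus without the control is ½ · (55 - 30) · 200 = 2500.
With the floor, consumers buy 80 units at 45, so CS = ½ · (55 - 45) · 80 = 400.
Change in consumer surplus = 400 - 2500 = -2100.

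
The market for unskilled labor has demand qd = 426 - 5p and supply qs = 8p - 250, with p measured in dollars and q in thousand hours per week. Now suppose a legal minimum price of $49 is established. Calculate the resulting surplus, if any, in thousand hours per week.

In a free market, 426 - 5p = 8p - 250 gives the equilibrium p* = 52, q* = 166.
The floor of 49 is below the equilibrium price 52, so it is not binding; the market clears at p* = 52, q* = 166.
Since the control does not bind, there is no surplus.

0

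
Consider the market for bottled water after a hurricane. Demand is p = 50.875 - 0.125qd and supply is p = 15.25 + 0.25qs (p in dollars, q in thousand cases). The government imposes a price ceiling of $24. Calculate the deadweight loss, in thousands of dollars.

Rearranging demand gives qd = 407 - 8p; rearranging supply gives qs = 4p - 61. Equilibrium: 407 - 8p = 4p - 61, so 468 = 12p and p* = 39, q* = 95.
The ceiling of 24 is below the equilibrium price 39, so it binds.
At p = 24: qd = 407 - 8·24 = 215 and qs = 4·24 - 61 = 35.
Quantity traded falls to 35. At q = 35 the demand price is (407 - 35)/8 = 46.5 and the supply price is (61 + 35)/4 = 24.
Deadweight loss = ½ · (46.5 - 24) · (95 - 35) = ½ · 22.5 · 60 = 675.

675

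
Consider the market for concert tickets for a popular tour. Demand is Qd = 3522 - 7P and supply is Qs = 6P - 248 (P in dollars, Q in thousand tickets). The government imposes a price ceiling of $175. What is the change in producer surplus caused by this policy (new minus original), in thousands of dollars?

-131905

Equilibrium: 3522 - 7P = 6P - 248, so 3770 = 13P and P* = 290, Q* = 1492.
Since 175 < 290, the ceiling is binding.
At P = 175: Qd = 3522 - 7·175 = 2297 and Qs = 6·175 - 248 = 802.
Producer surplus without the control is ½ · (290 - 124/3) · 1492 = 556516/3.
With the ceiling, producers sell 802 units at 175, so PS = ½ · (175 - 124/3) · 802 = 160801/3.
Change in producer surplus = 160801/3 - 556516/3 = -131905.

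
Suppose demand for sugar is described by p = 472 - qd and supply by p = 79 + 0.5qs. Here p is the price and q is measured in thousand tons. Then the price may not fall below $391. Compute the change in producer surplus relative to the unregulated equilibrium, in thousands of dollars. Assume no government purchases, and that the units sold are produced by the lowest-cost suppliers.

Rearranging demand gives qd = 472 - p; rearranging supply gives qs = 2p - 158. Without the control the market clears where 472 - p = 2p - 158, i.e. p* = 210 and q* = 262.
Because the floor (391) lies above the market-clearing price, it is binding.
At p = 391: qd = 472 - 391 = 81 and qs = 2·391 - 158 = 624.
Producer surplus without the control is ½ · (210 - 79) · 262 = 17161.
With the floor, 81 units are sold at 391. The supply price at q = 81 is 119.5, so PS = ½ · [(391 - 79) + (391 - 119.5)] · 81 = 23631.75.
Change in producer surplus = 23631.75 - 17161 = 6470.75.

6470.75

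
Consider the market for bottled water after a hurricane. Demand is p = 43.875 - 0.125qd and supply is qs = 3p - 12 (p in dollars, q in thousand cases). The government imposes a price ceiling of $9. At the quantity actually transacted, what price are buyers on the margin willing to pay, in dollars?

Rearranging demand gives qd = 351 - 8p. Equilibrium: 351 - 8p = 3p - 12, so 363 = 11p and p* = 33, q* = 87.
Since 9 < 33, the ceiling is binding.
At p = 9: qd = 351 - 8·9 = 279 and qs = 3·9 - 12 = 15.
Only 15 units reach the market. On the demand curve, the marginal buyer's willingness to pay at q = 15 is (351 - 15)/8 = 42.

42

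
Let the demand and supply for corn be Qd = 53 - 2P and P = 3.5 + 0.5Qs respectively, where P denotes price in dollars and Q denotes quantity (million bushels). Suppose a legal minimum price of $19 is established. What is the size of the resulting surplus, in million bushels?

16

Rearranging supply gives Qs = 2P - 7. In a free market, 53 - 2P = 2P - 7 gives the equilibrium P* = 15, Q* = 23.
Since 19 > 15, the floor is binding.
At P = 19: Qd = 53 - 2·19 = 15 and Qs = 2·19 - 7 = 31.
Surplus = Qs - Qd = 31 - 15 = 16.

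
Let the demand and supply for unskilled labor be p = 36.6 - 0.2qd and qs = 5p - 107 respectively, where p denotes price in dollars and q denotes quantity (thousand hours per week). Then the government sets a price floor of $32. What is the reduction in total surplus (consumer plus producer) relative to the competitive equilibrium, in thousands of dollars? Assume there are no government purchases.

Rearranging demand gives qd = 183 - 5p. Equilibrium: 183 - 5p = 5p - 107, so 290 = 10p and p* = 29, q* = 38.
The floor of 32 is above the equilibrium price 29, so it binds.
At p = 32: qd = 183 - 5·32 = 23 and qs = 5·32 - 107 = 53.
Quantity traded falls to 23. At q = 23 the demand price is (183 - 23)/5 = 32 and the supply price is (107 + 23)/5 = 26.
Deadweight loss = ½ · (32 - 26) · (38 - 23) = ½ · 6 · 15 = 45.

45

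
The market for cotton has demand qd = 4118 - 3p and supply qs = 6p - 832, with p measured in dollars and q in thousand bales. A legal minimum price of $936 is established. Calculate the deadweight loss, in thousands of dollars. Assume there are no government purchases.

335241

Setting quantity demanded equal to quantity supplied, 4118 - 3p = 6p - 832, gives p* = 550 and q* = 2468.
Since 936 > 550, the floor is binding.
At p = 936: qd = 4118 - 3·936 = 1310 and qs = 6·936 - 832 = 4784.
Quantity traded falls to 1310. At q = 1310 the demand price is (4118 - 1310)/3 = 936 and the supply price is (832 + 1310)/6 = 357.
Deadweight loss = ½ · (936 - 357) · (2468 - 1310) = ½ · 579 · 1158 = 335241.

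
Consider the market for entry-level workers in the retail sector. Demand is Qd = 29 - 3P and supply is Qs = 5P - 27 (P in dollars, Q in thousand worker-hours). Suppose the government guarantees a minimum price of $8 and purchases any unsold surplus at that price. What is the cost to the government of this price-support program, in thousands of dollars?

64

Without the control the market clears where 29 - 3P = 5P - 27, i.e. P* = 7 and Q* = 8.
Since 8 > 7, the floor is binding.
At P = 8: Qd = 29 - 3·8 = 5 and Qs = 5·8 - 27 = 13.
Surplus = Qs - Qd = 8.
Government expenditure = surplus × support price = 8 × 8 = 64.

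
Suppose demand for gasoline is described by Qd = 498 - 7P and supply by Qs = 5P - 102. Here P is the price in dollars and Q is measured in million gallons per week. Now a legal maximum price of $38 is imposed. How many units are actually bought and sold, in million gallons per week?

Setting quantity demanded equal to quantity supplied, 498 - 7P = 5P - 102, gives P* = 50 and Q* = 148.
Since 38 < 50, the ceiling is binding.
At P = 38: Qd = 498 - 7·38 = 232 and Qs = 5·38 - 102 = 88.
The quantity actually transacted is the short side, supply: 88.

88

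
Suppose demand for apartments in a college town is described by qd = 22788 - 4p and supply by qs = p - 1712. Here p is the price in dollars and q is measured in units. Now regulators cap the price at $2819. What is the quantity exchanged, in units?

In a free market, 22788 - 4p = p - 1712 gives the equilibrium p* = 4900, q* = 3188.
The ceiling of 2819 is below the equilibrium price 4900, so it binds.
At p = 2819: qd = 22788 - 4·2819 = 11512 and qs = 2819 - 1712 = 1107.
The quantity actually transacted is the short side, supply: 1107.

1107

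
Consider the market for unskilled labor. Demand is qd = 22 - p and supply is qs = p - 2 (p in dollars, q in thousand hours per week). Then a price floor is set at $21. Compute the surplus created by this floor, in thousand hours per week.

Setting quantity demanded equal to quantity supplied, 22 - p = p - 2, gives p* = 12 and q* = 10.
Since 21 > 12, the floor is binding.
At p = 21: qd = 22 - 21 = 1 and qs = 21 - 2 = 19.
Surplus = qs - qd = 19 - 1 = 18.

18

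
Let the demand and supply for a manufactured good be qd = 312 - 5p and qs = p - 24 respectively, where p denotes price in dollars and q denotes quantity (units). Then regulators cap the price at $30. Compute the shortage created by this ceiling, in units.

Setting quantity demanded equal to quantity supplied, 312 - 5p = p - 24, gives p* = 56 and q* = 32.
The ceiling of 30 is below the equilibrium price 56, so it binds.
At p = 30: qd = 312 - 5·30 = 162 and qs = 30 - 24 = 6.
Shortage = qd - qs = 162 - 6 = 156.

156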